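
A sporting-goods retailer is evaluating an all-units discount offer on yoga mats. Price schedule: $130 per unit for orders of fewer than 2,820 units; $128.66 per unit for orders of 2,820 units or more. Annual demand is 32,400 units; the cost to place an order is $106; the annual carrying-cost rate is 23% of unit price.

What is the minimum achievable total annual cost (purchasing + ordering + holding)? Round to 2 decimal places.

H₁ = 23%×$130 = $29.9000;  H₂ = 23%×$128.66 = $29.5918
EOQ₁ = √(2×32,400×106/29.9000) = 479.30  (< 2,820, feasible at tier 1)
EOQ₂ = √(2×32,400×106/29.5918) = 481.79  (< 2,820 → use Q = 2,820 at tier-2 price)
TC(tier 1 (EOQ₁), Q≈479.3) = $4,226,330.98
TC(tier 2, Q≈2,820.0) = $4,211,526.31
Minimum at tier 2: $4,211,526.31

$4,211,526.31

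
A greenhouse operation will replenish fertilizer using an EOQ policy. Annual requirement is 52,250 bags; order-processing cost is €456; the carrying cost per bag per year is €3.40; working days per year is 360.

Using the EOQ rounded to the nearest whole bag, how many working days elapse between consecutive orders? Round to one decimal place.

Q* = √(2·D·S / H) = √(2·52,250·456 / 3.4) = √14,015,294.1 ≈ 3,743.70 → Q = 3,744 bags
T = Q/D × 360 days = 3,744/52,250 × 360 = 25.796 days

25.8 days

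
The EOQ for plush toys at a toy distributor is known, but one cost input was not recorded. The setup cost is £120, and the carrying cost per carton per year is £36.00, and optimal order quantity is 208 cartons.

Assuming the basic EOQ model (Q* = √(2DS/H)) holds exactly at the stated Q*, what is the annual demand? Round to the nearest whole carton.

6,490 cartons per year

From Q* = √(2DS/H) ⇒ Q*² = 2DS/H.
D = Q²H / (2S) = 208² × 36 / (2 × 120) = 6,489.60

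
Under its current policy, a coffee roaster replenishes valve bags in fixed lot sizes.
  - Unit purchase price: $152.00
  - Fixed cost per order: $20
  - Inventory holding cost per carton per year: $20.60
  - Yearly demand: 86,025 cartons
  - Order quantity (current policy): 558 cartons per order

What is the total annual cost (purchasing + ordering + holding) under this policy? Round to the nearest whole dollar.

Ordering: D/Q × S = 86,025/558 × $20 = $3,083.33
Holding:  Q/2 × H = 558/2 × $20.6 = $5,747.40
Purchase cost = D·C = 86,025 × 152 = $13,075,800.00
Total = $3,083.33 + $5,747.40 + $13,075,800.00 = $13,084,630.73

$13,084,631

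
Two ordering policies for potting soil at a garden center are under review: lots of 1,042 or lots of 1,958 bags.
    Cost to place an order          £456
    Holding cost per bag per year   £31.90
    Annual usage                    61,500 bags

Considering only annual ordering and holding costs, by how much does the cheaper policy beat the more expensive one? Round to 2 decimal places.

£2,019.35

For each Q, cost = (D/Q)·S + (Q/2)·H.
TC(1,042) = (61,500/1,042)×456 + (1,042/2)×31.9 = £43,533.53
TC(1,958) = (61,500/1,958)×456 + (1,958/2)×31.9 = £45,552.88
|ΔTC| = |£43,533.53 − £45,552.88| = £2,019.35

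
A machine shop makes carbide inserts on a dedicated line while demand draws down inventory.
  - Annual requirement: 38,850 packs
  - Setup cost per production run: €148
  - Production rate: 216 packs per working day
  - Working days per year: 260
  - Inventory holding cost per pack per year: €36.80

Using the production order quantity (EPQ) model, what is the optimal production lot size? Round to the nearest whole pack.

d = 38,850/260 = 149.4231 packs/day;  effective holding cost H(1 − d/p) = 36.8·(1 − 149.4231/216) = 11.34274
Q* = √(2DS / H_eff) = √(2·38,850·148 / 11.34274) ≈ 1,006.89

1,007 packs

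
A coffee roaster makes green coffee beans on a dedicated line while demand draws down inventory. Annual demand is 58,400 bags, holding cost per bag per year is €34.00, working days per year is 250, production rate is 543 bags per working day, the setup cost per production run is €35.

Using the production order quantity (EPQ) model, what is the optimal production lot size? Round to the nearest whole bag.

459 bags

d = 58,400/250 = 233.6000 bags/day;  effective holding cost H(1 − d/p) = 34·(1 − 233.6000/543) = 19.37311
Q* = √(2DS / H_eff) = √(2·58,400·35 / 19.37311) ≈ 459.36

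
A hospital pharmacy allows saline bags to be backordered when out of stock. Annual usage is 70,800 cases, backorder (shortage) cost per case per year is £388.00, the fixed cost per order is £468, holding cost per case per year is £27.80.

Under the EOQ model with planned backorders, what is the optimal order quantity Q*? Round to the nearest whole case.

Basic EOQ = √(2·70,800·468/27.8) = 1,543.946
Backorder adjustment √((H+b)/b) = √((27.8+388)/388) = 1.0352
Q* = 1,543.946 × 1.0352 ≈ 1,598.30

1,598 cases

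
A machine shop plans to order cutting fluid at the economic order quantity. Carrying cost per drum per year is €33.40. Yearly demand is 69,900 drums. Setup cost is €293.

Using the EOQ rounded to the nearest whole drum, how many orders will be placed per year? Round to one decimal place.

EOQ = √(2DS/H) = √(2 × 69,900 × 293 / 33.4)
    = √(1,226,389.22) ≈ 1,107.42 → Q = 1,107
N = D/Q = 69,900/1,107 ≈ 63.144 orders/yr

63.1 orders per year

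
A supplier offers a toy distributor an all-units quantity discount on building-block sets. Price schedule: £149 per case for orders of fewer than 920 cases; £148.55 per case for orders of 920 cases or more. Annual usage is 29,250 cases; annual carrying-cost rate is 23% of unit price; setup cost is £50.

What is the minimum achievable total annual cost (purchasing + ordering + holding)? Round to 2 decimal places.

H₁ = 23%×£149 = £34.2700;  H₂ = 23%×£148.55 = £34.1665
EOQ₁ = √(2×29,250×50/34.2700) = 292.15  (< 920, feasible at tier 1)
EOQ₂ = √(2×29,250×50/34.1665) = 292.59  (< 920 → use Q = 920 at tier-2 price)
TC(tier 1 (EOQ₁), Q≈292.1) = £4,368,261.98
TC(tier 2, Q≈920.0) = £4,362,393.76
Minimum at tier 2: £4,362,393.76

£4,362,393.76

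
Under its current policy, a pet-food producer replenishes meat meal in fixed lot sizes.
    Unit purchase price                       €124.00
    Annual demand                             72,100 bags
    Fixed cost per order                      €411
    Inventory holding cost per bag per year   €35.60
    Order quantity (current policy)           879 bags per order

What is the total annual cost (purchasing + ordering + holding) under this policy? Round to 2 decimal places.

€8,989,758.49

Orders/yr = 72,100/879 = 82.025; ordering cost = 82.025 × €411 = €33,712.29
Average inventory = 879/2 = 439.5; holding cost = 439.5 × €35.6 = €15,646.20
Purchase cost = D·C = 72,100 × 124 = €8,940,400.00
Total = €33,712.29 + €15,646.20 + €8,940,400.00 = €8,989,758.49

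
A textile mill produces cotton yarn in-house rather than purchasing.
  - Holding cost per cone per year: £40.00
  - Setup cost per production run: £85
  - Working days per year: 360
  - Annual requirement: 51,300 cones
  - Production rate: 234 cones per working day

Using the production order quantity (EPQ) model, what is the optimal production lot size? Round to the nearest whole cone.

747 cones

Daily demand d = 51,300/360 = 142.500; p = 234; 1 − d/p = 0.39103
EPQ = √(2DS / (H(1 − d/p)))
    = √(2 × 51,300 × 85 / (40 × 0.39103)) ≈ 746.71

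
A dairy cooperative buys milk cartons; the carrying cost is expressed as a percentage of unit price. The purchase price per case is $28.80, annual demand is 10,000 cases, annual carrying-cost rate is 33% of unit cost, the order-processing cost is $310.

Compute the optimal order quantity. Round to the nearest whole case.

H = i·C = 0.33 × $28.8 = $9.5040 per case-year
Optimal lot size Q* = (2 × 10,000 × $310 / $9.504)^½ ≈ 807.69

808 cases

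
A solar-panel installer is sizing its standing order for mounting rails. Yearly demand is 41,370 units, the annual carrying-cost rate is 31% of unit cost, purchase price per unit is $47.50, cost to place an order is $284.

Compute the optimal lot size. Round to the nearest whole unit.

1,263 units

Holding cost per unit per year: H = 31% × $47.5 = $14.7250
EOQ = √(2DS/H) = √(2 × 41,370 × 284 / 14.725)
    = √(1,595,800.34) ≈ 1,263.25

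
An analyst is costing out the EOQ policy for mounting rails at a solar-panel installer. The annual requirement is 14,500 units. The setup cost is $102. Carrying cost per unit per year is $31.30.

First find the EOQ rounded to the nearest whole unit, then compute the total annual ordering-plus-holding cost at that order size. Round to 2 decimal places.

Q* = √(2·D·S / H) = √(2·14,500·102 / 31.3) = √94,504.8 ≈ 307.42 → Q = 307 units
Annual ordering cost = (D/Q)·S = (14,500/307) × 102 = $4,817.59
Annual holding cost  = (Q/2)·H = (307/2) × 31.3 = $4,804.55
Total = $4,817.59 + $4,804.55 = $9,622.14

$9,622.14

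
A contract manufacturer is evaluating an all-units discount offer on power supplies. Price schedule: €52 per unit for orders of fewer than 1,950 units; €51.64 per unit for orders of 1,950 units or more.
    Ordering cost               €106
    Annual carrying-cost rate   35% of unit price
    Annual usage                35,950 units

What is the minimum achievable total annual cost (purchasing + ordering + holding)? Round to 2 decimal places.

H₁ = 35%×€52 = €18.2000;  H₂ = 35%×€51.64 = €18.0740
EOQ₁ = √(2×35,950×106/18.2000) = 647.12  (< 1,950, feasible at tier 1)
EOQ₂ = √(2×35,950×106/18.0740) = 649.37  (< 1,950 → use Q = 1,950 at tier-2 price)
TC(tier 1 (EOQ₁), Q≈647.1) = €1,881,177.50
TC(tier 2, Q≈1,950.0) = €1,876,034.36
Minimum at tier 2: €1,876,034.36

€1,876,034.36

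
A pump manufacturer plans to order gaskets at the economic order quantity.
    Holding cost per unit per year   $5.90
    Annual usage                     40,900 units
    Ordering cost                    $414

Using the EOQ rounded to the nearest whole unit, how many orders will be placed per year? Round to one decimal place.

17.1 orders per year

Optimal lot size Q* = (2 × 40,900 × $414 / $5.9)^½ ≈ 2,395.80 → Q = 2,396
N = D/Q = 40,900/2,396 ≈ 17.070 orders/yr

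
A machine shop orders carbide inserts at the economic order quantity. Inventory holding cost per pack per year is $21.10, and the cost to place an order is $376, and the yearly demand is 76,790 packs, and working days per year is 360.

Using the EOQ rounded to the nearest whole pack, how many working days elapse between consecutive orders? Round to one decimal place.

Optimal lot size Q* = (2 × 76,790 × $376 / $21.1)^½ ≈ 1,654.32 → Q = 1,654 packs
Days between orders = 360 / (D/Q) = 360 / 46.427 ≈ 7.754

7.8 days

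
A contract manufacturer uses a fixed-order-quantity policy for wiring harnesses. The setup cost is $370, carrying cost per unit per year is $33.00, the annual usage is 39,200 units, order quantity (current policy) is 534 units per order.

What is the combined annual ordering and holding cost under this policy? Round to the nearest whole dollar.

$35,972

Annual ordering cost = (D/Q)·S = (39,200/534) × 370 = $27,161.05
Annual holding cost  = (Q/2)·H = (534/2) × 33 = $8,811.00
Total = $27,161.05 + $8,811.00 = $35,972.05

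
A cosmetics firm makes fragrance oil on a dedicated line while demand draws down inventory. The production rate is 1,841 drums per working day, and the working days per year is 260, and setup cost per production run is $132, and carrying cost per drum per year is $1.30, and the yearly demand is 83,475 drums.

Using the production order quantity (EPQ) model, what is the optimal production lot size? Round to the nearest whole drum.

d = 83,475/260 = 321.0577 drums/day;  effective holding cost H(1 − d/p) = 1.3·(1 − 321.0577/1841) = 1.07329
Q* = √(2DS / H_eff) = √(2·83,475·132 / 1.07329) ≈ 4,531.29

4,531 drums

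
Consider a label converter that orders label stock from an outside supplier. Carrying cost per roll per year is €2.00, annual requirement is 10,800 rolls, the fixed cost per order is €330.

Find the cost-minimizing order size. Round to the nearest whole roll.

1,888 rolls

Optimal lot size Q* = (2 × 10,800 × €330 / €2)^½ ≈ 1,887.86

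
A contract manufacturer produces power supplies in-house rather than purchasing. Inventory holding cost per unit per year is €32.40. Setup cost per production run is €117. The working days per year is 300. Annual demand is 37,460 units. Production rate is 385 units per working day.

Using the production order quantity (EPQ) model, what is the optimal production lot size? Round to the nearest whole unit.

633 units

Daily demand d = 37,460/300 = 124.867; p = 385; 1 − d/p = 0.67567
EPQ = √(2DS / (H(1 − d/p)))
    = √(2 × 37,460 × 117 / (32.4 × 0.67567)) ≈ 632.78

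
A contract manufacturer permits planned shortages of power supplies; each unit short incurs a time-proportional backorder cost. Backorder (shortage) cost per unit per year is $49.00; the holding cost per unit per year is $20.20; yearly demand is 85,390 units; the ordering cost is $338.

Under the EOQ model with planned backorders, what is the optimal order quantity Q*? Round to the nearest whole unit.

2,009 units

Q* = √(2DS/H) · √((H + b)/b)
   = √(2 × 85,390 × 338 / 20.2) · √((20.2 + 49) / 49)
   = 1,690.445 × 1.1884 ≈ 2,008.89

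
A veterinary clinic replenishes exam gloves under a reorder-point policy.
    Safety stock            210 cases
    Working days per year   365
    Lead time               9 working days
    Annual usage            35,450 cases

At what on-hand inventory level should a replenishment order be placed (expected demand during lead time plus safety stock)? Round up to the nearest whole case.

Daily demand d = 35,450 / 365 = 97.123 cases/day
Demand during lead time = 97.123 × 9 = 874.11
Reorder point = 874.11 + 210 = 1,084.11 → round up

1,085 cases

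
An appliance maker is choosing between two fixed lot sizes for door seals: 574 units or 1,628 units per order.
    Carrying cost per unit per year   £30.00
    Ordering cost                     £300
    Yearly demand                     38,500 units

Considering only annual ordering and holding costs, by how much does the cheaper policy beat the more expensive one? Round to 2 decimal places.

TC(Q) = (D/Q)S + (Q/2)H
TC(574) = (38,500/574)×300 + (574/2)×30 = £28,731.95
TC(1,628) = (38,500/1,628)×300 + (1,628/2)×30 = £31,514.59
Lots of 574 are cheaper by £2,782.64.

£2,782.64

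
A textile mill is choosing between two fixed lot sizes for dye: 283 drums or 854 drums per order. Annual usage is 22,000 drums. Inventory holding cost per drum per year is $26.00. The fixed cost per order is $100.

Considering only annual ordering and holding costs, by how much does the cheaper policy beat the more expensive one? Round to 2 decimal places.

Annual cost at Q: ordering D·S/Q plus holding Q·H/2.
TC(283) = (22,000/283)×100 + (283/2)×26 = $11,452.85
TC(854) = (22,000/854)×100 + (854/2)×26 = $13,678.11
Cheaper: Q = 283.  Difference = $2,225.26

$2,225.26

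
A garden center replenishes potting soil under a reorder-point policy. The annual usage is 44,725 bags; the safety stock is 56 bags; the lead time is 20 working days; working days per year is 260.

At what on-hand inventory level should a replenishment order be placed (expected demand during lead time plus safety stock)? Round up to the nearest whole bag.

Daily demand d = 44,725 / 260 = 172.019 bags/day
Demand during lead time = 172.019 × 20 = 3,440.38
Reorder point = 3,440.38 + 56 = 3,496.38 → round up

3,497 bags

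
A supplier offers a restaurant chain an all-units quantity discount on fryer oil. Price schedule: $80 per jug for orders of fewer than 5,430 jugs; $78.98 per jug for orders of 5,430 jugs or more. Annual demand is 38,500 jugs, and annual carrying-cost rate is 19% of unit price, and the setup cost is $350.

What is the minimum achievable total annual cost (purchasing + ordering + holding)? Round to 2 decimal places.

$3,083,953.42

H₁ = 19%×$80 = $15.2000;  H₂ = 19%×$78.98 = $15.0062
EOQ₁ = √(2×38,500×350/15.2000) = 1,331.55  (< 5,430, feasible at tier 1)
EOQ₂ = √(2×38,500×350/15.0062) = 1,340.12  (< 5,430 → use Q = 5,430 at tier-2 price)
TC(tier 1 (EOQ₁), Q≈1,331.6) = $3,100,239.57
TC(tier 2, Q≈5,430.0) = $3,083,953.42
Minimum at tier 2: $3,083,953.42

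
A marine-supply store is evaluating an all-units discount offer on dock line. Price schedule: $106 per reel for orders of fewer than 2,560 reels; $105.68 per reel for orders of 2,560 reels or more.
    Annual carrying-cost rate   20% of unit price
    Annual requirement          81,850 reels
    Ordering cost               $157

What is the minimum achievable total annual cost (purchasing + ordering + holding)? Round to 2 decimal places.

$8,681,981.79

H₁ = 20%×$106 = $21.2000;  H₂ = 20%×$105.68 = $21.1360
EOQ₁ = √(2×81,850×157/21.2000) = 1,101.05  (< 2,560, feasible at tier 1)
EOQ₂ = √(2×81,850×157/21.1360) = 1,102.71  (< 2,560 → use Q = 2,560 at tier-2 price)
TC(tier 1 (EOQ₁), Q≈1,101.0) = $8,699,442.22
TC(tier 2, Q≈2,560.0) = $8,681,981.79
Minimum at tier 2: $8,681,981.79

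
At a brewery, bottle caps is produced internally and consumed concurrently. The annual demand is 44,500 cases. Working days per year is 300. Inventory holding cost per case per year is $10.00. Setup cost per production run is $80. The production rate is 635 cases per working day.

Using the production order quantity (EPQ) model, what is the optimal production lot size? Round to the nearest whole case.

d = 44,500/300 = 148.3333 cases/day;  effective holding cost H(1 − d/p) = 10·(1 − 148.3333/635) = 7.66404
Q* = √(2DS / H_eff) = √(2·44,500·80 / 7.66404) ≈ 963.85

964 cases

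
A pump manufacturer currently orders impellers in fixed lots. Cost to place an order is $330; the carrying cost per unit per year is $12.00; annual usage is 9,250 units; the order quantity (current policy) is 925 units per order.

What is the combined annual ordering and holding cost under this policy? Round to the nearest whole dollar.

$8,850

Ordering: D/Q × S = 9,250/925 × $330 = $3,300.00
Holding:  Q/2 × H = 925/2 × $12 = $5,550.00
Total = $3,300.00 + $5,550.00 = $8,850.00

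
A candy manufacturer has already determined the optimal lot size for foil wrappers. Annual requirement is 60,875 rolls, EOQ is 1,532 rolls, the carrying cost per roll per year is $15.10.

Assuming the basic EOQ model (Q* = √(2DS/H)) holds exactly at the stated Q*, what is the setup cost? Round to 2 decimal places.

Since Q* = (2DS/H)^½, squaring gives Q*²·H = 2DS.
S = Q²H / (2D) = 1,532² × 15.1 / (2 × 60,875) = 291.0888

$291.09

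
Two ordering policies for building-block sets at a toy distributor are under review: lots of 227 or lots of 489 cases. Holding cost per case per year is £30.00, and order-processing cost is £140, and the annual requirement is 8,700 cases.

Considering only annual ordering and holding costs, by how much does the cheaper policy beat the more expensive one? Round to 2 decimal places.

£1,055.16

TC(Q) = (D/Q)S + (Q/2)H
TC(227) = (8,700/227)×140 + (227/2)×30 = £8,770.64
TC(489) = (8,700/489)×140 + (489/2)×30 = £9,825.80
Cheaper: Q = 227.  Difference = £1,055.16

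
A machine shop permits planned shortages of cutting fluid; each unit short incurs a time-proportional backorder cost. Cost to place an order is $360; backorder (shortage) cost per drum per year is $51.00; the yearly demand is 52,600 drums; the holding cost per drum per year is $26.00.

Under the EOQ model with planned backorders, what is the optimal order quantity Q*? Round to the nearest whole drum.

1,483 drums

Basic EOQ = √(2·52,600·360/26) = 1,206.903
Backorder adjustment √((H+b)/b) = √((26+51)/51) = 1.2287
Q* = 1,206.903 × 1.2287 ≈ 1,482.97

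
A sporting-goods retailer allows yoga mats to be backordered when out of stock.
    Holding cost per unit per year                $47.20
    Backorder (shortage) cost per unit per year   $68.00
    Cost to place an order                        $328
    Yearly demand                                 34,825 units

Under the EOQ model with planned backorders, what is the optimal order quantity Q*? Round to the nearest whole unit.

Basic EOQ = √(2·34,825·328/47.2) = 695.707
Backorder adjustment √((H+b)/b) = √((47.2+68)/68) = 1.3016
Q* = 695.707 × 1.3016 ≈ 905.52

906 units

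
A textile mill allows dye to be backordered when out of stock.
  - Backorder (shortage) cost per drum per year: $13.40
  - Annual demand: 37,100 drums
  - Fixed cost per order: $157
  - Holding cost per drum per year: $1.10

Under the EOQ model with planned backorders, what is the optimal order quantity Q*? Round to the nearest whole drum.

3,385 drums

Basic EOQ = √(2·37,100·157/1.1) = 3,254.284
Backorder adjustment √((H+b)/b) = √((1.1+13.4)/13.4) = 1.0402
Q* = 3,254.284 × 1.0402 ≈ 3,385.22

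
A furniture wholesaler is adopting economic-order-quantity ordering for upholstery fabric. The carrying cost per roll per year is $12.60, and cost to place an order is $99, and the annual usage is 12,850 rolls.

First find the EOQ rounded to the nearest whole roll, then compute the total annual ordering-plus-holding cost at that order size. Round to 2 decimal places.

EOQ = √(2DS/H) = √(2 × 12,850 × 99 / 12.6)
    = √(201,928.57) ≈ 449.36 → Q = 449 rolls
Ordering: D/Q × S = 12,850/449 × $99 = $2,833.30
Holding:  Q/2 × H = 449/2 × $12.6 = $2,828.70
Total = $2,833.30 + $2,828.70 = $5,662.00

$5,662.00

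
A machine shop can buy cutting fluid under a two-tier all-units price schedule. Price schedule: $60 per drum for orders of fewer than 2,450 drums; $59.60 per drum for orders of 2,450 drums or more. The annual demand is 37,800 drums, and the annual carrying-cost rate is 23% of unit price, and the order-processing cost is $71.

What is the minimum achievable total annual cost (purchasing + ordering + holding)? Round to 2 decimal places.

H₁ = 23%×$60 = $13.8000;  H₂ = 23%×$59.60 = $13.7080
EOQ₁ = √(2×37,800×71/13.8000) = 623.66  (< 2,450, feasible at tier 1)
EOQ₂ = √(2×37,800×71/13.7080) = 625.75  (< 2,450 → use Q = 2,450 at tier-2 price)
TC(tier 1 (EOQ₁), Q≈623.7) = $2,276,606.56
TC(tier 2, Q≈2,450.0) = $2,270,767.73
Minimum at tier 2: $2,270,767.73

$2,270,767.73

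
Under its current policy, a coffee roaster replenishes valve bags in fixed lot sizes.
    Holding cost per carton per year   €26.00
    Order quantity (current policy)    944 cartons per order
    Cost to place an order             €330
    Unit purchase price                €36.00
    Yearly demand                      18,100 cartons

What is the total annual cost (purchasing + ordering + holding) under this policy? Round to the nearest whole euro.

€670,199

Annual ordering cost = (D/Q)·S = (18,100/944) × 330 = €6,327.33
Annual holding cost  = (Q/2)·H = (944/2) × 26 = €12,272.00
Purchase cost = D·C = 18,100 × 36 = €651,600.00
Total = €6,327.33 + €12,272.00 + €651,600.00 = €670,199.33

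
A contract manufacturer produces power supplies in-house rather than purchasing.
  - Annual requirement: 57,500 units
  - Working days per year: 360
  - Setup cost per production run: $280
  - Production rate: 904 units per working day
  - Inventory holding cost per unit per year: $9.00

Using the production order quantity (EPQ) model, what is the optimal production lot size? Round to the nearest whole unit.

Daily demand d = 57,500/360 = 159.722; p = 904; 1 − d/p = 0.82332
EPQ = √(2DS / (H(1 − d/p)))
    = √(2 × 57,500 × 280 / (9 × 0.82332)) ≈ 2,084.60

2,085 units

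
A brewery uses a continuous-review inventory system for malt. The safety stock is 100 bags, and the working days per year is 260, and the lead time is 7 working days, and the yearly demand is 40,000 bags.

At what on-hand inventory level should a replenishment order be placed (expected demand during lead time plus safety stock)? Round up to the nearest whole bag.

1,177 bags

Daily demand d = 40,000 / 260 = 153.846 bags/day
Demand during lead time = 153.846 × 7 = 1,076.92
Reorder point = 1,076.92 + 100 = 1,176.92 → round up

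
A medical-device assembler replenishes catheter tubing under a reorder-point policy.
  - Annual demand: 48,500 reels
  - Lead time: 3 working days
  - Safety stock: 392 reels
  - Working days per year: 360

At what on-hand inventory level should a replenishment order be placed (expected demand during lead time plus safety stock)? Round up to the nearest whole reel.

797 reels

Daily demand d = 48,500 / 360 = 134.722 reels/day
Demand during lead time = 134.722 × 3 = 404.17
Reorder point = 404.17 + 392 = 796.17 → round up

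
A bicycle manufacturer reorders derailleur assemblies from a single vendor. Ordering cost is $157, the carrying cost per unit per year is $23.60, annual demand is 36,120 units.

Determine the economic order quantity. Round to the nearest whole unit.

693 units

Optimal lot size Q* = (2 × 36,120 × $157 / $23.6)^½ ≈ 693.24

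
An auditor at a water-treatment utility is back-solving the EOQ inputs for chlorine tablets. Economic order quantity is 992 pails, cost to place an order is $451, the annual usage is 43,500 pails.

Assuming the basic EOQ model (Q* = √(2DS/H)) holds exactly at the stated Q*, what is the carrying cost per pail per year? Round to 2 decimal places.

$39.87

From Q* = √(2DS/H) ⇒ Q*² = 2DS/H.
H = 2DS / Q² = 2 × 43,500 × 451 / 992² = 39.8724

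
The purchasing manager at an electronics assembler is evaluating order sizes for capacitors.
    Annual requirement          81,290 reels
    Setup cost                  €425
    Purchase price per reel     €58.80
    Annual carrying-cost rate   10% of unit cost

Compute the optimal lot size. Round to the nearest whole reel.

3,428 reels

Carrying cost H = €58.8 × 10% = €5.8800/reel/yr
EOQ = √(2DS/H) = √(2 × 81,290 × 425 / 5.88)
    = √(11,751,105.44) ≈ 3,427.99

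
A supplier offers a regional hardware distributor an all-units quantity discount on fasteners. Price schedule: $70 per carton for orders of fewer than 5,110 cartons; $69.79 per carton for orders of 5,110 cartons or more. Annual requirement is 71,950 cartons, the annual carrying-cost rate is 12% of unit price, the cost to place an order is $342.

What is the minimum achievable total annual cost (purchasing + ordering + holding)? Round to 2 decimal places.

H₁ = 12%×$70 = $8.4000;  H₂ = 12%×$69.79 = $8.3748
EOQ₁ = √(2×71,950×342/8.4000) = 2,420.49  (< 5,110, feasible at tier 1)
EOQ₂ = √(2×71,950×342/8.3748) = 2,424.13  (< 5,110 → use Q = 5,110 at tier-2 price)
TC(tier 1 (EOQ₁), Q≈2,420.5) = $5,056,832.14
TC(tier 2, Q≈5,110.0) = $5,047,603.55
Minimum at tier 2: $5,047,603.55

$5,047,603.55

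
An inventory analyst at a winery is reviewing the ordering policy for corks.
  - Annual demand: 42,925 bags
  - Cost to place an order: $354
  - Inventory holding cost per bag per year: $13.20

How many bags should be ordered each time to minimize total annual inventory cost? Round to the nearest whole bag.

EOQ = √(2DS/H) = √(2 × 42,925 × 354 / 13.2)
    = √(2,302,340.91) ≈ 1,517.35

1,517 bags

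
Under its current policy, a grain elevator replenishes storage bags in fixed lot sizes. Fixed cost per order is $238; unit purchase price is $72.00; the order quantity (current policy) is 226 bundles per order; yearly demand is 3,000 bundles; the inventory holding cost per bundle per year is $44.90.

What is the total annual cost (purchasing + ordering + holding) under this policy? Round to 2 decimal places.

$224,232.99

Ordering: D/Q × S = 3,000/226 × $238 = $3,159.29
Holding:  Q/2 × H = 226/2 × $44.9 = $5,073.70
Purchase cost = D·C = 3,000 × 72 = $216,000.00
Total = $3,159.29 + $5,073.70 + $216,000.00 = $224,232.99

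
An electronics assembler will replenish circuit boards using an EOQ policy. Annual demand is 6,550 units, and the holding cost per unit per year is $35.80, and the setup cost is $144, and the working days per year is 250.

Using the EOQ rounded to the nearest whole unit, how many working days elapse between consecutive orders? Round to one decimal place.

Optimal lot size Q* = (2 × 6,550 × $144 / $35.8)^½ ≈ 229.55 → Q = 230 units
Cycle time = (working days × Q)/D = (250 × 230) / 6,550 = 8.779 days

8.8 days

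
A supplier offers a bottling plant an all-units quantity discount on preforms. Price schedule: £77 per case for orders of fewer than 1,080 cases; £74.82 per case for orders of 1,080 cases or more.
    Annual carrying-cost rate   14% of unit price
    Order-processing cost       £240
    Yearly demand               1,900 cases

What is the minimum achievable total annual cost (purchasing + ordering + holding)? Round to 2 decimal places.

H₁ = 14%×£77 = £10.7800;  H₂ = 14%×£74.82 = £10.4748
EOQ₁ = √(2×1,900×240/10.7800) = 290.86  (< 1,080, feasible at tier 1)
EOQ₂ = √(2×1,900×240/10.4748) = 295.07  (< 1,080 → use Q = 1,080 at tier-2 price)
TC(tier 1 (EOQ₁), Q≈290.9) = £149,435.50
TC(tier 2, Q≈1,080.0) = £148,236.61
Minimum at tier 2: £148,236.61

£148,236.61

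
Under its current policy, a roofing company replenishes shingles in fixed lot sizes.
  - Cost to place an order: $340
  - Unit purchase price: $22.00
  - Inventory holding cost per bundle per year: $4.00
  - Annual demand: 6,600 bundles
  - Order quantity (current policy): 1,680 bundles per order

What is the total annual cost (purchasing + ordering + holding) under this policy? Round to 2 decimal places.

$149,895.71

Orders/yr = 6,600/1,680 = 3.929; ordering cost = 3.929 × $340 = $1,335.71
Average inventory = 1,680/2 = 840; holding cost = 840 × $4 = $3,360.00
Purchase cost = D·C = 6,600 × 22 = $145,200.00
Total = $1,335.71 + $3,360.00 + $145,200.00 = $149,895.71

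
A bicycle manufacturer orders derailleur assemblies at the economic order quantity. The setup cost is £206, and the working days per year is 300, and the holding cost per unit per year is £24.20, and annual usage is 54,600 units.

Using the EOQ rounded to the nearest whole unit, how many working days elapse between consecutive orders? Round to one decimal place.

5.3 days

2DS/H = 2·54,600·206/24.2 = 929,553.72
EOQ = √929,553.72 ≈ 964.13 → Q = 964 units
T = Q/D × 300 days = 964/54,600 × 300 = 5.297 days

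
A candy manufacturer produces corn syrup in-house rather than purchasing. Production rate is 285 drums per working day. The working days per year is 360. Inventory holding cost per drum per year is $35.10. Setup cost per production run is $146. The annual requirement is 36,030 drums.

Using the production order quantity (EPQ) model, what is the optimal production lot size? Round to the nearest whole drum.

680 drums

Daily demand d = 36,030/360 = 100.083; p = 285; 1 − d/p = 0.64883
EPQ = √(2DS / (H(1 − d/p)))
    = √(2 × 36,030 × 146 / (35.1 × 0.64883)) ≈ 679.68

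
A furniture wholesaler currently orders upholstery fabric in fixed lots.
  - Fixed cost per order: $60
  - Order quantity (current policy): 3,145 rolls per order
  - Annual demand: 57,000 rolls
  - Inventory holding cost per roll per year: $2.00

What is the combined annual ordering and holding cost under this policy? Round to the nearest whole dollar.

Ordering: D/Q × S = 57,000/3,145 × $60 = $1,087.44
Holding:  Q/2 × H = 3,145/2 × $2 = $3,145.00
Total = $1,087.44 + $3,145.00 = $4,232.44

$4,232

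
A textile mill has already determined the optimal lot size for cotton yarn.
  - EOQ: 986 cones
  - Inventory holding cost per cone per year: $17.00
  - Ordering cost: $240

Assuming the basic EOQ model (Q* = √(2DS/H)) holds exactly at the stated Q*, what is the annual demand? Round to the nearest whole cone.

34,432 cones per year

EOQ relation: Q² = 2DS/H, so rearrange for the unknown.
D = Q²H / (2S) = 986² × 17 / (2 × 240) = 34,431.94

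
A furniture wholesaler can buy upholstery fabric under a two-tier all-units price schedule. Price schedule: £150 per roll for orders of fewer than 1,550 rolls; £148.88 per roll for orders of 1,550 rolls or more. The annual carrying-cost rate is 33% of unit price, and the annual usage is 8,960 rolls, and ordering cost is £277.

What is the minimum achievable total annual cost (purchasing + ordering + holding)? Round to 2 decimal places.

H₁ = 33%×£150 = £49.5000;  H₂ = 33%×£148.88 = £49.1304
EOQ₁ = √(2×8,960×277/49.5000) = 316.67  (< 1,550, feasible at tier 1)
EOQ₂ = √(2×8,960×277/49.1304) = 317.86  (< 1,550 → use Q = 1,550 at tier-2 price)
TC(tier 1 (EOQ₁), Q≈316.7) = £1,359,675.14
TC(tier 2, Q≈1,550.0) = £1,373,642.10
Minimum at tier 1 (EOQ₁): £1,359,675.14

£1,359,675.14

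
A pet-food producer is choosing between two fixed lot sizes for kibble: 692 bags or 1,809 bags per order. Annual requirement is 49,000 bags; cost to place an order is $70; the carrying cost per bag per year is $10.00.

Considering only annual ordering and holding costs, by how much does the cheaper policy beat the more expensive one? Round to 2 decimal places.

$2,524.43

TC(Q) = (D/Q)S + (Q/2)H
TC(692) = (49,000/692)×70 + (692/2)×10 = $8,416.65
TC(1,809) = (49,000/1,809)×70 + (1,809/2)×10 = $10,941.08
|ΔTC| = |$8,416.65 − $10,941.08| = $2,524.43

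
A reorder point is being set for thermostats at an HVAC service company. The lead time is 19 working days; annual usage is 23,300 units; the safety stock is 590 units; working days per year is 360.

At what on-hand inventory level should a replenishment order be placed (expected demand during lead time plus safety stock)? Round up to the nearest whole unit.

Daily demand d = 23,300 / 360 = 64.722 units/day
Demand during lead time = 64.722 × 19 = 1,229.72
Reorder point = 1,229.72 + 590 = 1,819.72 → round up

1,820 units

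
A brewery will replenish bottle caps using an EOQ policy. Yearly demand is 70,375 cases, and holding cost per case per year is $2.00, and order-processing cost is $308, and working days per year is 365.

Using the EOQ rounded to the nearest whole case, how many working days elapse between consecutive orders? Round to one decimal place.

24.1 days

Q* = √(2·D·S / H) = √(2·70,375·308 / 2) = √21,675,500.0 ≈ 4,655.70 → Q = 4,656 cases
Cycle time = (working days × Q)/D = (365 × 4,656) / 70,375 = 24.148 days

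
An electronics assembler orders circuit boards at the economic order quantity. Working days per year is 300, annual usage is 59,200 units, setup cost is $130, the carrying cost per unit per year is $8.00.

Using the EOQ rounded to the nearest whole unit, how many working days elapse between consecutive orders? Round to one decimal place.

7.0 days

Q* = √(2·D·S / H) = √(2·59,200·130 / 8) = √1,924,000.0 ≈ 1,387.08 → Q = 1,387 units
Days between orders = 300 / (D/Q) = 300 / 42.682 ≈ 7.029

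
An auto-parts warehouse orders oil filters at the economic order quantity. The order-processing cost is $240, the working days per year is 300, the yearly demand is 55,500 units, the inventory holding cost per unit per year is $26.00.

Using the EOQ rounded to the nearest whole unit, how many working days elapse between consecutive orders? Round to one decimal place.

5.5 days

EOQ = √(2DS/H) = √(2 × 55,500 × 240 / 26)
    = √(1,024,615.38) ≈ 1,012.23 → Q = 1,012 units
Days between orders = 300 / (D/Q) = 300 / 54.842 ≈ 5.470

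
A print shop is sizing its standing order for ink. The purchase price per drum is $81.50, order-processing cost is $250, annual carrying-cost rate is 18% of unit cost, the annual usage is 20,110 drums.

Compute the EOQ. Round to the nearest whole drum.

828 drums

Holding cost per drum per year: H = 18% × $81.5 = $14.6700
2DS/H = 2·20,110·250/14.67 = 685,412.41
EOQ = √685,412.41 ≈ 827.90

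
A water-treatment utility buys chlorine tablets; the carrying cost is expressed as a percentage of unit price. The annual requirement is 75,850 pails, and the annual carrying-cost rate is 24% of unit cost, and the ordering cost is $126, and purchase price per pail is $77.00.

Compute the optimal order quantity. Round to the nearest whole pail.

Carrying cost H = $77 × 24% = $18.4800/pail/yr
Q* = √(2·D·S / H) = √(2·75,850·126 / 18.48) = √1,034,318.2 ≈ 1,017.01

1,017 pails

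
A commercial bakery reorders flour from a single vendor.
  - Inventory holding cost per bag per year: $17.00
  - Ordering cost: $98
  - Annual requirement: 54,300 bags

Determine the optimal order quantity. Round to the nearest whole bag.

Optimal lot size Q* = (2 × 54,300 × $98 / $17)^½ ≈ 791.23

791 bags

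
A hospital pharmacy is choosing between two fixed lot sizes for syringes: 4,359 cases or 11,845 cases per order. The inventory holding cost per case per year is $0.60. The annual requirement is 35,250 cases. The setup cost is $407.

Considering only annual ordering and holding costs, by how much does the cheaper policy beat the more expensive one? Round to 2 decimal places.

$165.71

Annual cost at Q: ordering D·S/Q plus holding Q·H/2.
TC(4,359) = (35,250/4,359)×407 + (4,359/2)×0.6 = $4,598.99
TC(11,845) = (35,250/11,845)×407 + (11,845/2)×0.6 = $4,764.71
Lots of 4,359 are cheaper by $165.71.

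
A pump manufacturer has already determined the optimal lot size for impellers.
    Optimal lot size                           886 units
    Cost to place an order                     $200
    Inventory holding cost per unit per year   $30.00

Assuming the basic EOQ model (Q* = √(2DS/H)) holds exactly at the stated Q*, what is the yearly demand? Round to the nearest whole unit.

From Q* = √(2DS/H) ⇒ Q*² = 2DS/H.
D = Q²H / (2S) = 886² × 30 / (2 × 200) = 58,874.70

58,875 units per year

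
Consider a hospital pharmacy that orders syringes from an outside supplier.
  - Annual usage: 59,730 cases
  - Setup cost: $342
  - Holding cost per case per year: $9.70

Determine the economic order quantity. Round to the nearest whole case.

EOQ = √(2DS/H) = √(2 × 59,730 × 342 / 9.7)
    = √(4,211,888.66) ≈ 2,052.29

2,052 cases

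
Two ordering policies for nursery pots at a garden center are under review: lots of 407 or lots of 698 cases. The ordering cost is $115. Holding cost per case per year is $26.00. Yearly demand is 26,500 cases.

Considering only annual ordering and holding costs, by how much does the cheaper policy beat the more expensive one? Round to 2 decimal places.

$661.33

TC(Q) = (D/Q)S + (Q/2)H
TC(407) = (26,500/407)×115 + (407/2)×26 = $12,778.71
TC(698) = (26,500/698)×115 + (698/2)×26 = $13,440.05
Cheaper: Q = 407.  Difference = $661.33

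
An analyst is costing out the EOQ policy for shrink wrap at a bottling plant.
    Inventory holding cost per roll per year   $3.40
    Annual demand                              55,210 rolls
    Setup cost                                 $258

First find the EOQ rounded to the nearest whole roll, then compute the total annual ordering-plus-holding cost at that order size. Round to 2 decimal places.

$9,841.77

Q* = √(2·D·S / H) = √(2·55,210·258 / 3.4) = √8,378,929.4 ≈ 2,894.64 → Q = 2,895 rolls
Annual ordering cost = (D/Q)·S = (55,210/2,895) × 258 = $4,920.27
Annual holding cost  = (Q/2)·H = (2,895/2) × 3.4 = $4,921.50
Total = $4,920.27 + $4,921.50 = $9,841.77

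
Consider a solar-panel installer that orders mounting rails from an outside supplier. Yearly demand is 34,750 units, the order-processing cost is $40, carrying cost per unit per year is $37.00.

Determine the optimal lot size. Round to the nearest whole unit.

Optimal lot size Q* = (2 × 34,750 × $40 / $37)^½ ≈ 274.11

274 units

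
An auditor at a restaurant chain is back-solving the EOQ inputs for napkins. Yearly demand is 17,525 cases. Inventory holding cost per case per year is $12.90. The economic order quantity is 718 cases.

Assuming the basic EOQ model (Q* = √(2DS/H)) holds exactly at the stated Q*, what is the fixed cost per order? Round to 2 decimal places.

$189.74

EOQ relation: Q² = 2DS/H, so rearrange for the unknown.
S = Q²H / (2D) = 718² × 12.9 / (2 × 17,525) = 189.7364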